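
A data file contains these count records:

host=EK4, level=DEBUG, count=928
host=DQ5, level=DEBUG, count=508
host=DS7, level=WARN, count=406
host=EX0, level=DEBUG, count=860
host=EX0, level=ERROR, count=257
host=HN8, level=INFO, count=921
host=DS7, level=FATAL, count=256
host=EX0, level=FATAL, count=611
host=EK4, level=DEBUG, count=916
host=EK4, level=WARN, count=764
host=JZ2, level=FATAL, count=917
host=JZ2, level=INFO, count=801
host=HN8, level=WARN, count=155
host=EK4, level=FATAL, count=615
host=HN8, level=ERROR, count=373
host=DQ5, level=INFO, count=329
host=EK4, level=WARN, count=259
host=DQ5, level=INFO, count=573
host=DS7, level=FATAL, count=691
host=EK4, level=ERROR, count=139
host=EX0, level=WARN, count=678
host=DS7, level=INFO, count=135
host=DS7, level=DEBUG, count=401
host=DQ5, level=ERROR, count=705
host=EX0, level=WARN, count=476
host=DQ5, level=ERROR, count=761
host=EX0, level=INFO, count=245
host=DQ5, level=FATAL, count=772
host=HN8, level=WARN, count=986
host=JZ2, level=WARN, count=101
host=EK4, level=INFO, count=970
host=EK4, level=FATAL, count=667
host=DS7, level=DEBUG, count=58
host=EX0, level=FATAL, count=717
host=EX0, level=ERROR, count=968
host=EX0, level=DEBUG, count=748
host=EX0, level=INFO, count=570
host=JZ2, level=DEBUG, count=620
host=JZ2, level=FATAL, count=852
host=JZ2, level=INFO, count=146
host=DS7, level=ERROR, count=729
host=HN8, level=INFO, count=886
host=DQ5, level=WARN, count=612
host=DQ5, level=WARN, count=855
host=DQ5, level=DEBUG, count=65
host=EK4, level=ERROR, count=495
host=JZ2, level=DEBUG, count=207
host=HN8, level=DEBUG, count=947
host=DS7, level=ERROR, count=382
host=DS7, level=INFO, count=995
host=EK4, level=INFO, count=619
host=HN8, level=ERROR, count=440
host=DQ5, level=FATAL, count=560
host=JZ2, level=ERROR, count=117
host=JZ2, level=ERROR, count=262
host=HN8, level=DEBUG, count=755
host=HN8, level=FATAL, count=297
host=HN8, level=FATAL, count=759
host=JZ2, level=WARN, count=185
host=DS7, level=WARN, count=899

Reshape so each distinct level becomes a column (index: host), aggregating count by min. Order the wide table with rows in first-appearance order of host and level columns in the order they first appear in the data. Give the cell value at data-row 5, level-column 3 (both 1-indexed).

373

With rows in first-appearance order of host, row 5 is host=HN8. level columns in first-appearance order: DEBUG, WARN, ERROR, INFO, FATAL; column 3 is ERROR.
Long rows with host=HN8, level=ERROR: min(373, 440) = 373.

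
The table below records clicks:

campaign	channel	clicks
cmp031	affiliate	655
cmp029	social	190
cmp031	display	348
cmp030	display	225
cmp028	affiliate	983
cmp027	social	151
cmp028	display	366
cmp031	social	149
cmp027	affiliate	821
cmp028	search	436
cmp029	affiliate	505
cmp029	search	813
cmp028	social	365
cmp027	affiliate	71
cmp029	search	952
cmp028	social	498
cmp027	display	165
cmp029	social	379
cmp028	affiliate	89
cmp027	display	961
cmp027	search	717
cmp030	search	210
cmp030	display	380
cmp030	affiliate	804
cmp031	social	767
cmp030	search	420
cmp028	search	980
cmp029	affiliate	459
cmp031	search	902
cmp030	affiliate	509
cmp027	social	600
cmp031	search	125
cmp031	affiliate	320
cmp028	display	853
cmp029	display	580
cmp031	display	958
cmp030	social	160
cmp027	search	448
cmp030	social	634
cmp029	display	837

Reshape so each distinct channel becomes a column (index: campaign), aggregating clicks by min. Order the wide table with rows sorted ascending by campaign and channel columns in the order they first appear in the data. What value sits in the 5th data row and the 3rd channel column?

348

With rows sorted ascending by campaign, row 5 is campaign=cmp031. channel columns in first-appearance order: affiliate, social, display, search; column 3 is display.
Long rows with campaign=cmp031, channel=display: min(348, 958) = 348.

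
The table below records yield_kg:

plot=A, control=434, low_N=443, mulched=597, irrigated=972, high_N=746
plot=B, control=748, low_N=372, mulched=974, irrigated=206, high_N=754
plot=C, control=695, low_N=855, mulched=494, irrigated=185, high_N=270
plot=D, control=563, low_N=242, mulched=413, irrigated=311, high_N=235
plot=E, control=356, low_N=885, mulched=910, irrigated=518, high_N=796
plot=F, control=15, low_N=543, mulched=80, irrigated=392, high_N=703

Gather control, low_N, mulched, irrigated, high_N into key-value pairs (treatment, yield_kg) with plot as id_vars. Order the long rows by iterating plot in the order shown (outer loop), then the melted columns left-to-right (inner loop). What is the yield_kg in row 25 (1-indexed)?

796

30 rows total (6 × 5). Row 25: index ⌊(25-1)/5⌋ = 4 into plot → E; (25-1) mod 5 = 4 into the melted columns → high_N.
So row 25 is (E, high_N, 796); yield_kg = 796.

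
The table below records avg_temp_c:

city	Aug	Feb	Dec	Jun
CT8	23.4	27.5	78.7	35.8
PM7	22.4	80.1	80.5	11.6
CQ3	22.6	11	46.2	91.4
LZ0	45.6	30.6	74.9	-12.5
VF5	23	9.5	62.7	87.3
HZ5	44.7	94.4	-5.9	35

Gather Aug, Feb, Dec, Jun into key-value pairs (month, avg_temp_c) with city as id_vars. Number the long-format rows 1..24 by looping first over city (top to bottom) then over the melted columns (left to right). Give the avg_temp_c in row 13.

45.6

24 rows total (6 × 4). Row 13: index ⌊(13-1)/4⌋ = 3 into city → LZ0; (13-1) mod 4 = 0 into the melted columns → Aug.
So row 13 is (LZ0, Aug, 45.6); avg_temp_c = 45.6.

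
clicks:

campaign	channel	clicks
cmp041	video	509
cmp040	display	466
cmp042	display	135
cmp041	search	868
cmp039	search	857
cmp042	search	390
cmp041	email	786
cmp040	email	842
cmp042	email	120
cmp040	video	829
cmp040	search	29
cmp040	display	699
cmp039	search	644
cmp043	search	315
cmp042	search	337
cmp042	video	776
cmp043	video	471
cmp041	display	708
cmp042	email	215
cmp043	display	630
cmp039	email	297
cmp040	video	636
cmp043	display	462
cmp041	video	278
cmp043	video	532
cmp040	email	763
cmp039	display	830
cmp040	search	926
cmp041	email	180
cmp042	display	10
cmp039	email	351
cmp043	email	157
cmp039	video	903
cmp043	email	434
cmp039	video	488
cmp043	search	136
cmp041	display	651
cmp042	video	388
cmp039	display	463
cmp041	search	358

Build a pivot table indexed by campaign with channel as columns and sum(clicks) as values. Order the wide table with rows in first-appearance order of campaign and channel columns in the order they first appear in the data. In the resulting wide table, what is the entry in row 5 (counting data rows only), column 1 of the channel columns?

With rows in first-appearance order of campaign, row 5 is campaign=cmp043. channel columns in first-appearance order: video, display, search, email; column 1 is video.
Long rows with campaign=cmp043, channel=video: 471 + 532 = 1003.

1003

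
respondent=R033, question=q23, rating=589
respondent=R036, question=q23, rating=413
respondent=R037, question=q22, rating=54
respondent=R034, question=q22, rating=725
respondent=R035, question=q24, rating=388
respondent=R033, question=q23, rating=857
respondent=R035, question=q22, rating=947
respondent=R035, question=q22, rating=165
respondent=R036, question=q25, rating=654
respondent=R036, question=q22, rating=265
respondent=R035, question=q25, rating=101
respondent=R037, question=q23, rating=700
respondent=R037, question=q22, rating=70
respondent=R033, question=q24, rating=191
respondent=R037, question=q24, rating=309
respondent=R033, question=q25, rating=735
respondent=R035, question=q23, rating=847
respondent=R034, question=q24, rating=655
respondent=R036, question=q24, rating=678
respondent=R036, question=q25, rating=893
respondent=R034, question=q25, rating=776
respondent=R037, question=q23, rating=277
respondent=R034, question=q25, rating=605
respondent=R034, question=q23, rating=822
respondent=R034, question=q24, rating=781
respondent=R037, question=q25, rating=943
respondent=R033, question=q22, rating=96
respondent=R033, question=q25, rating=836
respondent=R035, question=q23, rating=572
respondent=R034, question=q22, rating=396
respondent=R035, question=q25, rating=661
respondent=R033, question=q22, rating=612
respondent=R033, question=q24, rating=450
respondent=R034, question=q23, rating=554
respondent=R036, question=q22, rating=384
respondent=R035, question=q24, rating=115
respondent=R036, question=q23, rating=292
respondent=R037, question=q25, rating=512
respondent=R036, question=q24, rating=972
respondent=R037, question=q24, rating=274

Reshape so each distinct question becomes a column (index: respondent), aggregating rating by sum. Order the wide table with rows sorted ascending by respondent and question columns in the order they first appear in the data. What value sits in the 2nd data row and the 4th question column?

1381

With rows sorted ascending by respondent, row 2 is respondent=R034. question columns in first-appearance order: q23, q22, q24, q25; column 4 is q25.
Long rows with respondent=R034, question=q25: 776 + 605 = 1381.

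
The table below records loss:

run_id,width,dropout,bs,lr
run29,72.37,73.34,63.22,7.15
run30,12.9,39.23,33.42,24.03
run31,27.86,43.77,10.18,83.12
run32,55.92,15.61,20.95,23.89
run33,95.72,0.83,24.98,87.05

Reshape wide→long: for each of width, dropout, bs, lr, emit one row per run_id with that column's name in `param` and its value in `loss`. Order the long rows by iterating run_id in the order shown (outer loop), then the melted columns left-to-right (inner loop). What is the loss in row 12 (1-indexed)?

83.12

20 rows total (5 × 4). Row 12: index ⌊(12-1)/4⌋ = 2 into run_id → run31; (12-1) mod 4 = 3 into the melted columns → lr.
So row 12 is (run31, lr, 83.12); loss = 83.12.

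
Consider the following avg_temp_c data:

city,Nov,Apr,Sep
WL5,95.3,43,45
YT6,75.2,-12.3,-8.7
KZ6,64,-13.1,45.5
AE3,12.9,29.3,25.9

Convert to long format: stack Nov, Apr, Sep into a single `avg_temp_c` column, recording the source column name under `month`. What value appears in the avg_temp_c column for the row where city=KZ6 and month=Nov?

64

Unpivoting turns each (city, wide-column) pair into one long row.
The wide cell at row KZ6, column Nov holds 64, so the long row (KZ6, Nov) has avg_temp_c=64.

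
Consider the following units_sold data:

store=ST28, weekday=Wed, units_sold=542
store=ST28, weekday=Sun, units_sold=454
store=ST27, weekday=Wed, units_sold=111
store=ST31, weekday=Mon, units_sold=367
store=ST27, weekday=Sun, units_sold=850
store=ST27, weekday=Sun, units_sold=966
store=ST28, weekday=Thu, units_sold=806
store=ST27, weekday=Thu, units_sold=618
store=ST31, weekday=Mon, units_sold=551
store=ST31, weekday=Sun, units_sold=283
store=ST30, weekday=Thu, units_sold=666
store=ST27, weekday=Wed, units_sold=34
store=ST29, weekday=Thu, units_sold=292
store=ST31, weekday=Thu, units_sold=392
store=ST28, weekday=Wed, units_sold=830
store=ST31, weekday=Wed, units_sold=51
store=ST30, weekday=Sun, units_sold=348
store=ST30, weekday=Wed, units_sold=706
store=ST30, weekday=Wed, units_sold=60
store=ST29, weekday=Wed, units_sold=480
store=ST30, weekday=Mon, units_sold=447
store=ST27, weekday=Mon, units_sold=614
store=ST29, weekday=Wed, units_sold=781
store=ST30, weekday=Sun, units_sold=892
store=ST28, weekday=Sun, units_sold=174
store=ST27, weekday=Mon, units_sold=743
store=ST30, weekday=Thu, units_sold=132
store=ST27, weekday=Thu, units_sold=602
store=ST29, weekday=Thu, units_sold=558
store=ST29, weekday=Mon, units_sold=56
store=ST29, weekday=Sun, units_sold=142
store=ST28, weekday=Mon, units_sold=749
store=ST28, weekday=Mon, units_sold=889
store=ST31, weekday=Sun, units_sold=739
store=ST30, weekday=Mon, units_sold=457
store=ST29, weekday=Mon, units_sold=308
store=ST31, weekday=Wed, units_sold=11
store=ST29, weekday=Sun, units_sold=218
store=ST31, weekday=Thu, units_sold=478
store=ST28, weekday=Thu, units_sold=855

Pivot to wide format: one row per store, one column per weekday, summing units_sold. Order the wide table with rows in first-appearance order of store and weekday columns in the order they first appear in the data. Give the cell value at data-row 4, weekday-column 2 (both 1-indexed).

With rows in first-appearance order of store, row 4 is store=ST30. weekday columns in first-appearance order: Wed, Sun, Mon, Thu; column 2 is Sun.
Long rows with store=ST30, weekday=Sun: 348 + 892 = 1240.

1240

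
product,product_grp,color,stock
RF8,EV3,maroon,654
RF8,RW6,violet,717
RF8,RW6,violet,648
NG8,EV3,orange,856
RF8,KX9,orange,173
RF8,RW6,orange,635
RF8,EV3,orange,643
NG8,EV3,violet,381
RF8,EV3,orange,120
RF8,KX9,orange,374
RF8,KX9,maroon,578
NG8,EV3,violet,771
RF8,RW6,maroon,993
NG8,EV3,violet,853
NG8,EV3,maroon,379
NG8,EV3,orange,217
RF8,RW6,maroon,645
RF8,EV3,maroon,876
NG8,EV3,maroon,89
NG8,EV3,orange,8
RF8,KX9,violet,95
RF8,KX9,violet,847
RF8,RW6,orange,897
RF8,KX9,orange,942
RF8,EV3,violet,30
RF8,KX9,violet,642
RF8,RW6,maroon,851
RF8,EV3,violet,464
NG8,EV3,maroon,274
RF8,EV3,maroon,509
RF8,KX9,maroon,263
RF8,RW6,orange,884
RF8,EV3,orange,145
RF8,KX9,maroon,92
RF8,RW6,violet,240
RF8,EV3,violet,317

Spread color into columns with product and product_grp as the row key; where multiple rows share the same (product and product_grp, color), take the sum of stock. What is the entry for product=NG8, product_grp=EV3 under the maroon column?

Rows with product=NG8, product_grp=EV3 and color=maroon: stock values are 379, 89, 274.
379 + 89 + 274 = 742.

742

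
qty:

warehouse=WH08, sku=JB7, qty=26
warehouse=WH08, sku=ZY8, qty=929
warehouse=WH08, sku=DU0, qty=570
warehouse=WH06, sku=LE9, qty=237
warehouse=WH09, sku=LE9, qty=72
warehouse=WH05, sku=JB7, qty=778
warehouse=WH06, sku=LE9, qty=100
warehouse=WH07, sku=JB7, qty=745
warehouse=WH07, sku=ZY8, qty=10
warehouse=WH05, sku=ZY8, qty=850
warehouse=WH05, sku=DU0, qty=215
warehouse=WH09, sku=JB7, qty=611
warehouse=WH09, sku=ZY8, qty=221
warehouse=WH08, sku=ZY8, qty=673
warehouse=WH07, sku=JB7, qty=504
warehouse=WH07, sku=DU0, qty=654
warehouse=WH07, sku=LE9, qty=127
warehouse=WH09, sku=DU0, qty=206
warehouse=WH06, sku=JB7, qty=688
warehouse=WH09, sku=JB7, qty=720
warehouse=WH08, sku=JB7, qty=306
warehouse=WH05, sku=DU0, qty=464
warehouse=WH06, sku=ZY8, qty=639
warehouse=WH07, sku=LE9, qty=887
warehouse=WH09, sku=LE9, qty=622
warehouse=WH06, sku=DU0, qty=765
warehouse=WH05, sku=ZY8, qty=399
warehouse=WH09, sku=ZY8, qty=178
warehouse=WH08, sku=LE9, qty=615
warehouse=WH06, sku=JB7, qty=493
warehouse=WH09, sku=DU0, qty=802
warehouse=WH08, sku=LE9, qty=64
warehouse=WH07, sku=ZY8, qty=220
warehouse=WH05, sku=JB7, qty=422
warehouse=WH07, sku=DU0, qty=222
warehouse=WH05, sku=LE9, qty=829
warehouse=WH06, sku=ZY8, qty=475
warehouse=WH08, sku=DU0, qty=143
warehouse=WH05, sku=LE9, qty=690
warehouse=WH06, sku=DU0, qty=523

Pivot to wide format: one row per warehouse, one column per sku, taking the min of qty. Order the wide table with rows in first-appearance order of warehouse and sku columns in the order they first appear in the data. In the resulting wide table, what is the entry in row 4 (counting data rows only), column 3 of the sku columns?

With rows in first-appearance order of warehouse, row 4 is warehouse=WH05. sku columns in first-appearance order: JB7, ZY8, DU0, LE9; column 3 is DU0.
Long rows with warehouse=WH05, sku=DU0: min(215, 464) = 215.

215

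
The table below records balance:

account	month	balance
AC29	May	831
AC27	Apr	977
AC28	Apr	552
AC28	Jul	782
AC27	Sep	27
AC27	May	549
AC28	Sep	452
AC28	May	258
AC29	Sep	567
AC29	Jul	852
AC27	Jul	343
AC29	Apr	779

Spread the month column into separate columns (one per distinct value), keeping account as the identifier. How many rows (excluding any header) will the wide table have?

3

3 distinct account values → 3 rows.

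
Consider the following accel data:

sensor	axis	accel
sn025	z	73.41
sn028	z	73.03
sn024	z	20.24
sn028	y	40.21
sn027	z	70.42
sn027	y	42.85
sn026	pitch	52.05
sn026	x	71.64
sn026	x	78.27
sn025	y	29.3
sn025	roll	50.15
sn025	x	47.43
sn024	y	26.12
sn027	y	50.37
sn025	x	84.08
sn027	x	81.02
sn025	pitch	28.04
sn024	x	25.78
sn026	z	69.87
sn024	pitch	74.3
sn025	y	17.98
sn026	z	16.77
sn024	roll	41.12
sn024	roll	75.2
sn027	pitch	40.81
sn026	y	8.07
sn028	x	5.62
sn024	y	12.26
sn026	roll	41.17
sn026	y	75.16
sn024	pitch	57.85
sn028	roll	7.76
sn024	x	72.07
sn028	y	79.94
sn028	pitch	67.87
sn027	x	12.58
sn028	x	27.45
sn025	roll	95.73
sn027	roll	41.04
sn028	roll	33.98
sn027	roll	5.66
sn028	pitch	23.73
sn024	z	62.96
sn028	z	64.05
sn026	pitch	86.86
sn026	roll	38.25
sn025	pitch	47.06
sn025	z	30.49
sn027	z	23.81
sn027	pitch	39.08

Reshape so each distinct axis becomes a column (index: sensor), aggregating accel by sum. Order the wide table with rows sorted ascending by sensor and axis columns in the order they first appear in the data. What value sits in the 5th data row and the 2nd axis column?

120.15

With rows sorted ascending by sensor, row 5 is sensor=sn028. axis columns in first-appearance order: z, y, pitch, x, roll; column 2 is y.
Long rows with sensor=sn028, axis=y: 40.21 + 79.94 = 120.15.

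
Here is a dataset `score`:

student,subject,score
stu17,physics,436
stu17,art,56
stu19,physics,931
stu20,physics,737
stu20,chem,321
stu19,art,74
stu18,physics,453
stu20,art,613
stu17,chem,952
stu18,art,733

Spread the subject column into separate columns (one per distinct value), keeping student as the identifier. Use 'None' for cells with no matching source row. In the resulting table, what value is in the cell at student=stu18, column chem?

None

No long-format row has student=stu18 and subject=chem, so the cell is None.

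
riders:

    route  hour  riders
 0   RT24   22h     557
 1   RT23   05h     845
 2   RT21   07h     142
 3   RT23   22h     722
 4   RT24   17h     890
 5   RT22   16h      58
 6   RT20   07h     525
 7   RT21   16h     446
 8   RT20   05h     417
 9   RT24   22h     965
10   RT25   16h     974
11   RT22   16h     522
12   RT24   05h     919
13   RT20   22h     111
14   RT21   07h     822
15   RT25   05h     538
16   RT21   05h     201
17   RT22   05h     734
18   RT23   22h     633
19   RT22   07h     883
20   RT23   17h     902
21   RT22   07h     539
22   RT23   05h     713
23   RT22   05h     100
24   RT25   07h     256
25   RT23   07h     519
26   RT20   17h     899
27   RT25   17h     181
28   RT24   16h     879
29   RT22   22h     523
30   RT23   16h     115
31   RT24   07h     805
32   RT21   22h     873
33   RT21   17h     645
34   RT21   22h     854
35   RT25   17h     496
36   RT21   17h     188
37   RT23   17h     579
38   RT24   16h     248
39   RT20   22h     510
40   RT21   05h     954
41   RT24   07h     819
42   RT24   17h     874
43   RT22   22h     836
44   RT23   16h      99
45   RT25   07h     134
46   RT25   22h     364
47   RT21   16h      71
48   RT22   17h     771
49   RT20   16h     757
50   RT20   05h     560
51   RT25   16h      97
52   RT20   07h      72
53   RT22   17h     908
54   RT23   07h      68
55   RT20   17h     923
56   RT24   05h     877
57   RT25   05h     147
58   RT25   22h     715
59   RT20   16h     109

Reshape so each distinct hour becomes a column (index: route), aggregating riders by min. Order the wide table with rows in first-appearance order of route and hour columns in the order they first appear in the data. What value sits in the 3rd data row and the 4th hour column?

With rows in first-appearance order of route, row 3 is route=RT21. hour columns in first-appearance order: 22h, 05h, 07h, 17h, 16h; column 4 is 17h.
Long rows with route=RT21, hour=17h: min(645, 188) = 188.

188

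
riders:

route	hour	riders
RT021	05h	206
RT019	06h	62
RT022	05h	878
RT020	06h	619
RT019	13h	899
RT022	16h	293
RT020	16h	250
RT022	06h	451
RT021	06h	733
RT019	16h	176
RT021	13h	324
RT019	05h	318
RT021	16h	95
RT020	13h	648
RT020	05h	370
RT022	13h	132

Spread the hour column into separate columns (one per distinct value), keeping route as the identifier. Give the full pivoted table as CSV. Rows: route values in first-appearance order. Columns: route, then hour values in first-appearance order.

Columns: route plus the 4 distinct hour values (05h, 06h, 13h, 16h).
For example, row RT021 column 05h takes riders=206 from the long row (RT021, 05h).

route,05h,06h,13h,16h
RT021,206,733,324,95
RT019,318,62,899,176
RT022,878,451,132,293
RT020,370,619,648,250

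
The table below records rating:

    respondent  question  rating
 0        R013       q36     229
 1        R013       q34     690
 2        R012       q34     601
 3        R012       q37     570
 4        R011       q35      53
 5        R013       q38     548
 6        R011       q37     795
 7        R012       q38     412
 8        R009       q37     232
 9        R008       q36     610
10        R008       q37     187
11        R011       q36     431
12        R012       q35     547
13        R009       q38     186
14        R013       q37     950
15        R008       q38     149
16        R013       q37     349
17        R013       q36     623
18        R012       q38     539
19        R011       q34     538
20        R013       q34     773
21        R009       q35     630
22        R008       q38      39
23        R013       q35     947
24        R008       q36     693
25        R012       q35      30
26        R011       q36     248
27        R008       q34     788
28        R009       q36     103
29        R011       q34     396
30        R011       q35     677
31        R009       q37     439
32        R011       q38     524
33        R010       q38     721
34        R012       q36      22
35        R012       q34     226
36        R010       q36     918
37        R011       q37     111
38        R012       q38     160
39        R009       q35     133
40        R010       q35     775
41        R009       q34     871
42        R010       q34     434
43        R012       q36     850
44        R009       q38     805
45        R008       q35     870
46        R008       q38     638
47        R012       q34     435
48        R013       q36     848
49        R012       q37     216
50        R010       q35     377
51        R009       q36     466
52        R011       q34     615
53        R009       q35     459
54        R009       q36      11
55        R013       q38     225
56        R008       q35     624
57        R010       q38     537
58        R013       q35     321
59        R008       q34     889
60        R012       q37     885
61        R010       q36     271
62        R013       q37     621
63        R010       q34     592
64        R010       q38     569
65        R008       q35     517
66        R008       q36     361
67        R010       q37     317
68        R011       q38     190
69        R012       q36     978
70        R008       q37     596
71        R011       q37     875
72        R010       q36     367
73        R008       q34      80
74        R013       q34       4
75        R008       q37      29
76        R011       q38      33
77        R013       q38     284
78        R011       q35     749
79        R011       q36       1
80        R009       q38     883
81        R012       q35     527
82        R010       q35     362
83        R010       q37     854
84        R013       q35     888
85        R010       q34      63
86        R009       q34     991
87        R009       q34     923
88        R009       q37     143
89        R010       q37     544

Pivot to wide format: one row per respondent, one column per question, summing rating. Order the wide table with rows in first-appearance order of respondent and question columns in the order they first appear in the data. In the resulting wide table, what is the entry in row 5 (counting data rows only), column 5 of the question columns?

With rows in first-appearance order of respondent, row 5 is respondent=R008. question columns in first-appearance order: q36, q34, q37, q35, q38; column 5 is q38.
Long rows with respondent=R008, question=q38: 149 + 39 + 638 = 826.

826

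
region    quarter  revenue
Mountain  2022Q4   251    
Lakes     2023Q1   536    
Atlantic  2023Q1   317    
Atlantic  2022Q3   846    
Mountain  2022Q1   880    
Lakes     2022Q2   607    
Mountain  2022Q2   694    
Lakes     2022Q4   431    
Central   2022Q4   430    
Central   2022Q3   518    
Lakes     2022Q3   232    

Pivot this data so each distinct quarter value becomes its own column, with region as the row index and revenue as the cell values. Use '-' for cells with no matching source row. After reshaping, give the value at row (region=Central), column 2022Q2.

-

No long-format row has region=Central and quarter=2022Q2, so the cell is -.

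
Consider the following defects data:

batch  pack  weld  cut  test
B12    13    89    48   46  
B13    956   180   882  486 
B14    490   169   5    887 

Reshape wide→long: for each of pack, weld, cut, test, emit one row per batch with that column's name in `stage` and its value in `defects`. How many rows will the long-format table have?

3 batch values × 4 melted columns = 12 rows.

12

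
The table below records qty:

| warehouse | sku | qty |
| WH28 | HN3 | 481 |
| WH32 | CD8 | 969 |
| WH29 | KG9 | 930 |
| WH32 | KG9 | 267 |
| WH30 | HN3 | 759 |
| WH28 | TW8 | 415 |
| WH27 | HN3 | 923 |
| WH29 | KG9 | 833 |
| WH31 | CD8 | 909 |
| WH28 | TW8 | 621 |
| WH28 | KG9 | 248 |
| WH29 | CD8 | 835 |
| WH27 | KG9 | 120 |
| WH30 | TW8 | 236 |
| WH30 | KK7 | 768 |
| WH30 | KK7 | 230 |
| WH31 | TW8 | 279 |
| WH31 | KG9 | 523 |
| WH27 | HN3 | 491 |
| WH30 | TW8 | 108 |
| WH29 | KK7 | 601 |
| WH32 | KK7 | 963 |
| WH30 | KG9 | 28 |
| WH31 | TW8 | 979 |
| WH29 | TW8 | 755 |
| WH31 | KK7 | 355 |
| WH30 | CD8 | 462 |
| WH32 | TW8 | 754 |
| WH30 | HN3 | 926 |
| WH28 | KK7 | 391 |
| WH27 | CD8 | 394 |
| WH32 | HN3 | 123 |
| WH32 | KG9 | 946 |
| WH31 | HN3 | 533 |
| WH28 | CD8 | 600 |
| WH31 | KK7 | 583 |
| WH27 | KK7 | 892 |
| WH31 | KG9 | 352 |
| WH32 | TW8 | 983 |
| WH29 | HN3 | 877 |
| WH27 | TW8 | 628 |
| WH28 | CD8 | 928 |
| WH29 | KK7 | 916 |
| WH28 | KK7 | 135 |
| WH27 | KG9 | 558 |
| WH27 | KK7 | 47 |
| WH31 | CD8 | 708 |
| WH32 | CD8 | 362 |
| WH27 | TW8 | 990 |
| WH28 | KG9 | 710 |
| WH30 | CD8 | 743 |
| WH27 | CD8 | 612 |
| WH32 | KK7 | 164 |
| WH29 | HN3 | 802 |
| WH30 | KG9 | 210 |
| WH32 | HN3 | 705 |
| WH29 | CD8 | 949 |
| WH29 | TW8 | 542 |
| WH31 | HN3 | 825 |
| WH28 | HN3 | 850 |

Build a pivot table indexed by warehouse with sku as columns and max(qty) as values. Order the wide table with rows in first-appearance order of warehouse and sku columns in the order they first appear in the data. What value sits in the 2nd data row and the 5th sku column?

With rows in first-appearance order of warehouse, row 2 is warehouse=WH32. sku columns in first-appearance order: HN3, CD8, KG9, TW8, KK7; column 5 is KK7.
Long rows with warehouse=WH32, sku=KK7: max(963, 164) = 963.

963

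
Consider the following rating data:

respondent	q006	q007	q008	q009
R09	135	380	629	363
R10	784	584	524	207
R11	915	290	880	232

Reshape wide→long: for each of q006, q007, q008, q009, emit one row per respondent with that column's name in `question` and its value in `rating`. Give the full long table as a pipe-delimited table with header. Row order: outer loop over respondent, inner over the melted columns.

| respondent | question | rating |
| R09 | q006 | 135 |
| R09 | q007 | 380 |
| R09 | q008 | 629 |
| R09 | q009 | 363 |
| R10 | q006 | 784 |
| R10 | q007 | 584 |
| R10 | q008 | 524 |
| R10 | q009 | 207 |
| R11 | q006 | 915 |
| R11 | q007 | 290 |
| R11 | q008 | 880 |
| R11 | q009 | 232 |

Each (respondent, column) pair becomes one row: 3 × 4 = 12 rows.
For example, (R09, q006) → rating=135.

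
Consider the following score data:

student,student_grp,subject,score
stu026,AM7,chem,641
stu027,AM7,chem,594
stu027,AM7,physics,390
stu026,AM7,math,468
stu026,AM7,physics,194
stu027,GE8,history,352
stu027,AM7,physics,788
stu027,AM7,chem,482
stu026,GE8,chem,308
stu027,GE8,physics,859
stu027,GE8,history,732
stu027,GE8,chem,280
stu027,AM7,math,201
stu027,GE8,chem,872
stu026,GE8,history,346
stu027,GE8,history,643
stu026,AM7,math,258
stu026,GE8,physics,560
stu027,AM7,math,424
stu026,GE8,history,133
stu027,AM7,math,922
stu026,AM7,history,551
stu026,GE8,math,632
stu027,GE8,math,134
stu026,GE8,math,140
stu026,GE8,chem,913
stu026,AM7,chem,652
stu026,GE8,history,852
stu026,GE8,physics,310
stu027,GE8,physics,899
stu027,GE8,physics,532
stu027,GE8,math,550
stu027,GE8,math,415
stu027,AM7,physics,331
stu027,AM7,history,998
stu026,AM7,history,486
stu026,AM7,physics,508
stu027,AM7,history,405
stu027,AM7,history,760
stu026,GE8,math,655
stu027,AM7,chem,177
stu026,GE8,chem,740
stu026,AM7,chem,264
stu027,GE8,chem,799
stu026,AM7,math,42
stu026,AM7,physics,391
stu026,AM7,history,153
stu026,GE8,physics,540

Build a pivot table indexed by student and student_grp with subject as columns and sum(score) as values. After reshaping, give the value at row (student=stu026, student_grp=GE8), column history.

Rows with student=stu026, student_grp=GE8 and subject=history: score values are 346, 133, 852.
346 + 133 + 852 = 1331.

1331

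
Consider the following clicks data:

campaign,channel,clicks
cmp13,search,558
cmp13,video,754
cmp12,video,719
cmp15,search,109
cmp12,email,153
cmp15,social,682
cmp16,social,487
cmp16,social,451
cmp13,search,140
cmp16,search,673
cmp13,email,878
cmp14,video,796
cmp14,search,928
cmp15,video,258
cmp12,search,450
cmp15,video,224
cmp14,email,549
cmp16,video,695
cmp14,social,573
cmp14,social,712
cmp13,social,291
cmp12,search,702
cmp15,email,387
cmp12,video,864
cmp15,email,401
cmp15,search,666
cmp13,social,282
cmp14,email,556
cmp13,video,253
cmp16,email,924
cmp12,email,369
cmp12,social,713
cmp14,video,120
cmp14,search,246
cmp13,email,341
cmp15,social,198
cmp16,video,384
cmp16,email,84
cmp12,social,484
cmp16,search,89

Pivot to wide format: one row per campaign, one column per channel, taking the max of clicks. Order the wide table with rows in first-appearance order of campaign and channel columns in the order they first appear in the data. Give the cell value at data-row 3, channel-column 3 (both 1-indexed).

With rows in first-appearance order of campaign, row 3 is campaign=cmp15. channel columns in first-appearance order: search, video, email, social; column 3 is email.
Long rows with campaign=cmp15, channel=email: max(387, 401) = 401.

401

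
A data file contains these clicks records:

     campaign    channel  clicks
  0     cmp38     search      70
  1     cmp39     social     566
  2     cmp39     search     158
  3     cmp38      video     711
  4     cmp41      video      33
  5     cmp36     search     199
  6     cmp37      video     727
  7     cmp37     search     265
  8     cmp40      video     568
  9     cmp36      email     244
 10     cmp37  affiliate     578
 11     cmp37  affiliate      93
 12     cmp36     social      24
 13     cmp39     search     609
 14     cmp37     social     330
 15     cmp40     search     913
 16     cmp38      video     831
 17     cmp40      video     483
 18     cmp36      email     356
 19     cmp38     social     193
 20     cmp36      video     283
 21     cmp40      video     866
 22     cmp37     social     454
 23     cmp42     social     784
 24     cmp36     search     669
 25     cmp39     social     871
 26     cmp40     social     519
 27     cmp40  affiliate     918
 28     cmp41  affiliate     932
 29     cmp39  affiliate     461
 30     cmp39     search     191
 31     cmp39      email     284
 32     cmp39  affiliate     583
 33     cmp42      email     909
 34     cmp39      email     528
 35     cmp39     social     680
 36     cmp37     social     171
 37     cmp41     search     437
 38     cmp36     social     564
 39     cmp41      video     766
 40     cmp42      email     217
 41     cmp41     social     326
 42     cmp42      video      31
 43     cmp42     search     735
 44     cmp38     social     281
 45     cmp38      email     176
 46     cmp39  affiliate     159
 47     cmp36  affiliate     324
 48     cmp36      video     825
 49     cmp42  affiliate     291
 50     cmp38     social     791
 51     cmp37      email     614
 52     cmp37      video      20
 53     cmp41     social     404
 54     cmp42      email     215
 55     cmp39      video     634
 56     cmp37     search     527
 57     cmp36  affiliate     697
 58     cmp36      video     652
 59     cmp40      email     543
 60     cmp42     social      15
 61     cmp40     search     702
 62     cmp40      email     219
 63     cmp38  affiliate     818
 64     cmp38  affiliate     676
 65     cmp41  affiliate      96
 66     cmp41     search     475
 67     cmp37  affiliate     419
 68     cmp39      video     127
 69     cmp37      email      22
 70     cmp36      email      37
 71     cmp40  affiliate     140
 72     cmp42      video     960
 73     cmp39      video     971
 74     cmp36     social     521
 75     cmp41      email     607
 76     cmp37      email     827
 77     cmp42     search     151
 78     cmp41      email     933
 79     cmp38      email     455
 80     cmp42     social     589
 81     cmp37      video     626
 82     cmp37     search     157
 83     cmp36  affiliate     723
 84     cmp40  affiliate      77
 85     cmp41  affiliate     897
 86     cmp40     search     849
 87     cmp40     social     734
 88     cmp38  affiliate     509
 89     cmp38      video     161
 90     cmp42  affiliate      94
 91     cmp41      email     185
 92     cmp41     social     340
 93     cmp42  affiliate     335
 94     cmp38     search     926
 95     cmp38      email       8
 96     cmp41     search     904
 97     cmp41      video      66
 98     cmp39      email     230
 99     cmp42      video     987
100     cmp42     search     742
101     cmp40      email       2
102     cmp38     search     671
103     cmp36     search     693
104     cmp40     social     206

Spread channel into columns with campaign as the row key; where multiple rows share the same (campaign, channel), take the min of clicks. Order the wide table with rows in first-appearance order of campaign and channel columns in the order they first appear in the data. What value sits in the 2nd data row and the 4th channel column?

With rows in first-appearance order of campaign, row 2 is campaign=cmp39. channel columns in first-appearance order: search, social, video, email, affiliate; column 4 is email.
Long rows with campaign=cmp39, channel=email: min(284, 528, 230) = 230.

230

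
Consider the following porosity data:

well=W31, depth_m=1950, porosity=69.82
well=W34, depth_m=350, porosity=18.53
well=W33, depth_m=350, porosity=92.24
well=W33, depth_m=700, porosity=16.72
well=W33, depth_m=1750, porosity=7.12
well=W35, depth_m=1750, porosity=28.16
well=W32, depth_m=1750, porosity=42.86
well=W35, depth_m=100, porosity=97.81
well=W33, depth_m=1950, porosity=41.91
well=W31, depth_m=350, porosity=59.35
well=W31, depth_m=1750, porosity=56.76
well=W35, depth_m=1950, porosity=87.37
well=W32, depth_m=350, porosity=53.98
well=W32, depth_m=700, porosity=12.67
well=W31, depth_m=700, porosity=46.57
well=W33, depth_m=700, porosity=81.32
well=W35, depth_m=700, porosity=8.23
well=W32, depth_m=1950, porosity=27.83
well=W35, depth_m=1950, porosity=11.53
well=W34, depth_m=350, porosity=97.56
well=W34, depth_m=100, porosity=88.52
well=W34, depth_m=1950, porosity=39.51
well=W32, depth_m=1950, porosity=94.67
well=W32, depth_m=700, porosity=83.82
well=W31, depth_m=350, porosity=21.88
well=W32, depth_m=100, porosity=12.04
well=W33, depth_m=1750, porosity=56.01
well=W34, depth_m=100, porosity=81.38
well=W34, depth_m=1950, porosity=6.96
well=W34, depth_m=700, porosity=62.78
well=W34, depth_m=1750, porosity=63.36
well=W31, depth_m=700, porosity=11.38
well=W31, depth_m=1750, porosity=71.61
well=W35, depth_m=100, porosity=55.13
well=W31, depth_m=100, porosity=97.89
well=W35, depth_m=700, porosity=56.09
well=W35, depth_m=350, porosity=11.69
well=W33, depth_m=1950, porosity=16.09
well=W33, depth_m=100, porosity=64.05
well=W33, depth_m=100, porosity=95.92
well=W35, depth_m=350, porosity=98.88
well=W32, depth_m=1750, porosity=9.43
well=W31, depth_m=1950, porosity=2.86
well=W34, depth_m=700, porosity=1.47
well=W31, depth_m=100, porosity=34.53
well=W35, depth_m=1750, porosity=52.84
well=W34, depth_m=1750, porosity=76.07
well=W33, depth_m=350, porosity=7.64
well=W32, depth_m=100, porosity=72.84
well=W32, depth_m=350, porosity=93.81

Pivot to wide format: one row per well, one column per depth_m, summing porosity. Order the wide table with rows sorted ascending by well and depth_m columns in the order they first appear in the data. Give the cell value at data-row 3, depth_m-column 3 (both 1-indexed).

With rows sorted ascending by well, row 3 is well=W33. depth_m columns in first-appearance order: 1950, 350, 700, 1750, 100; column 3 is 700.
Long rows with well=W33, depth_m=700: 16.72 + 81.32 = 98.04.

98.04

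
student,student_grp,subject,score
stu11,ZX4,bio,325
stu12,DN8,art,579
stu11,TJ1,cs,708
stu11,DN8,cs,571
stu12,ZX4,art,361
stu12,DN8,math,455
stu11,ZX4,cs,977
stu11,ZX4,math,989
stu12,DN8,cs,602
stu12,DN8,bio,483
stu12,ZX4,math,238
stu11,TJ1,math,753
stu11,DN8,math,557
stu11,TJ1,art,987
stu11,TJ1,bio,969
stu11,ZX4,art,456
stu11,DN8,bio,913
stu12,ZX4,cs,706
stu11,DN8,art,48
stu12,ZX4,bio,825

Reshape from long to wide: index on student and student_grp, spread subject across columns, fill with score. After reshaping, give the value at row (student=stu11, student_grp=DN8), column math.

Wide layout: rows indexed by student and student_grp, columns are the 4 distinct subject values (bio, art, cs, math).
Cell (student=stu11, student_grp=DN8, subject=math) draws from the long row where student=stu11, student_grp=DN8 and subject=math, which has score=557.

557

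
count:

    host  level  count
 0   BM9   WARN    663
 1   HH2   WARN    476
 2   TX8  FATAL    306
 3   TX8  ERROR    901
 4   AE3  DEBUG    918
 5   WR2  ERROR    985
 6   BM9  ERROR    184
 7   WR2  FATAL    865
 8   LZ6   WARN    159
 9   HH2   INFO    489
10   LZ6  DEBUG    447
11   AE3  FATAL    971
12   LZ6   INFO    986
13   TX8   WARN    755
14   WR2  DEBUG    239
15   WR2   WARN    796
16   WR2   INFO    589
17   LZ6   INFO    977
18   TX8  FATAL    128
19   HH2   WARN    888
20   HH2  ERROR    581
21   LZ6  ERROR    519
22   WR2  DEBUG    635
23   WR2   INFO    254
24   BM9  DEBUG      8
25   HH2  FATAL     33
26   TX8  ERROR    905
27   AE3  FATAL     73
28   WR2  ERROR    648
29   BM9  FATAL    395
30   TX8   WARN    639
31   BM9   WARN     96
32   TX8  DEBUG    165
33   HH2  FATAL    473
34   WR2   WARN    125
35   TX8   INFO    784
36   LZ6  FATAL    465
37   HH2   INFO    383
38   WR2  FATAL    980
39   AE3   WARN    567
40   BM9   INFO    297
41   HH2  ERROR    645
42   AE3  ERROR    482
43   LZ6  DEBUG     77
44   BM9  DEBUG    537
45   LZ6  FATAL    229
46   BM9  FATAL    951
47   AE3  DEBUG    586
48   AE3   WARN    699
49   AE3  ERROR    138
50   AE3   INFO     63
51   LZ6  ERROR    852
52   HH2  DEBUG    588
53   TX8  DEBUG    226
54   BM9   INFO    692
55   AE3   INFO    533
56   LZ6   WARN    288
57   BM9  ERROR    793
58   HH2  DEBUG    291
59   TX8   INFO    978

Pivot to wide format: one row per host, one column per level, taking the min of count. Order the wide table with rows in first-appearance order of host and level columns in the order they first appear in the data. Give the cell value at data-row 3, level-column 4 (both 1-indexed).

With rows in first-appearance order of host, row 3 is host=TX8. level columns in first-appearance order: WARN, FATAL, ERROR, DEBUG, INFO; column 4 is DEBUG.
Long rows with host=TX8, level=DEBUG: min(165, 226) = 165.

165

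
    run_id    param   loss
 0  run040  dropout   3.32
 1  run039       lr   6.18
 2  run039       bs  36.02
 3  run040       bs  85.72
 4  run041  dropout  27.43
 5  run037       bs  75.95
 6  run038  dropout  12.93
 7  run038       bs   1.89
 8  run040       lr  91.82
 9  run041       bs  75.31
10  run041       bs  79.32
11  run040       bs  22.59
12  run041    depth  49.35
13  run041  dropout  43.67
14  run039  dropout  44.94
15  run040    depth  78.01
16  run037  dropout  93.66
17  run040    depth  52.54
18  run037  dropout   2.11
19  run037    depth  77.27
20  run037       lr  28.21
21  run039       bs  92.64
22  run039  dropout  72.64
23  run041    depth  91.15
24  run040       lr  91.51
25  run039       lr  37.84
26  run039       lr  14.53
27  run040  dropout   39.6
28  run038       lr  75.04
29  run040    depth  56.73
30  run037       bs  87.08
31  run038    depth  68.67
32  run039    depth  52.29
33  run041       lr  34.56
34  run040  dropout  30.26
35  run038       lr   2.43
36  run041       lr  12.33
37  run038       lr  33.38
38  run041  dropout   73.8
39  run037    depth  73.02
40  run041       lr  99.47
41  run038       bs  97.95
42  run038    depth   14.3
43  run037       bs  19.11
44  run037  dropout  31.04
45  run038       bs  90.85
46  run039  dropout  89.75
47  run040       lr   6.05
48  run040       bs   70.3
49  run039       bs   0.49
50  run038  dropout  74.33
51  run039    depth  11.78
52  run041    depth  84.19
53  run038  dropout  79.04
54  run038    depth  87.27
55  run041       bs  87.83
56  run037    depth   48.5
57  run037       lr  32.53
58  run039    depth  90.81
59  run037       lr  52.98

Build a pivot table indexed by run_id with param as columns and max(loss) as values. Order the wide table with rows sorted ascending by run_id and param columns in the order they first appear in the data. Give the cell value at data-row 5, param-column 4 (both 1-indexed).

91.15

With rows sorted ascending by run_id, row 5 is run_id=run041. param columns in first-appearance order: dropout, lr, bs, depth; column 4 is depth.
Long rows with run_id=run041, param=depth: max(49.35, 91.15, 84.19) = 91.15.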